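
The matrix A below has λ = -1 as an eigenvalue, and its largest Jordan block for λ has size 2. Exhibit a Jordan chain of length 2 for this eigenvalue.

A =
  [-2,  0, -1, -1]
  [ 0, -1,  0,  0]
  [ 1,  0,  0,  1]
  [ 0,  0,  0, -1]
A Jordan chain for λ = -1 of length 2:
v_1 = (-1, 0, 1, 0)ᵀ
v_2 = (1, 0, 0, 0)ᵀ

Let N = A − (-1)·I. We want v_2 with N^2 v_2 = 0 but N^1 v_2 ≠ 0; then v_{j-1} := N · v_j for j = 2, …, 2.

Pick v_2 = (1, 0, 0, 0)ᵀ.
Then v_1 = N · v_2 = (-1, 0, 1, 0)ᵀ.

Sanity check: (A − (-1)·I) v_1 = (0, 0, 0, 0)ᵀ = 0. ✓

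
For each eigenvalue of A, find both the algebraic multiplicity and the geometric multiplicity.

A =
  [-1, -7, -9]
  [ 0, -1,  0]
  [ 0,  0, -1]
λ = -1: alg = 3, geom = 2

Step 1 — factor the characteristic polynomial to read off the algebraic multiplicities:
  χ_A(x) = (x + 1)^3

Step 2 — compute geometric multiplicities via the rank-nullity identity g(λ) = n − rank(A − λI):
  rank(A − (-1)·I) = 1, so dim ker(A − (-1)·I) = n − 1 = 2

Summary:
  λ = -1: algebraic multiplicity = 3, geometric multiplicity = 2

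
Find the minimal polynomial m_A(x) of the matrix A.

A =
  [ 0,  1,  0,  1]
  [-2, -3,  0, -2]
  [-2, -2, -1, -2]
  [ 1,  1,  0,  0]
x^2 + 2*x + 1

The characteristic polynomial is χ_A(x) = (x + 1)^4, so the eigenvalues are known. The minimal polynomial is
  m_A(x) = Π_λ (x − λ)^{k_λ}
where k_λ is the size of the *largest* Jordan block for λ (equivalently, the smallest k with (A − λI)^k v = 0 for every generalised eigenvector v of λ).

  λ = -1: largest Jordan block has size 2, contributing (x + 1)^2

So m_A(x) = (x + 1)^2 = x^2 + 2*x + 1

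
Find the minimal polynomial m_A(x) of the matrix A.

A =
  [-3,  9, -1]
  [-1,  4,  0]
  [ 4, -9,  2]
x^3 - 3*x^2 + 3*x - 1

The characteristic polynomial is χ_A(x) = (x - 1)^3, so the eigenvalues are known. The minimal polynomial is
  m_A(x) = Π_λ (x − λ)^{k_λ}
where k_λ is the size of the *largest* Jordan block for λ (equivalently, the smallest k with (A − λI)^k v = 0 for every generalised eigenvector v of λ).

  λ = 1: largest Jordan block has size 3, contributing (x − 1)^3

So m_A(x) = (x - 1)^3 = x^3 - 3*x^2 + 3*x - 1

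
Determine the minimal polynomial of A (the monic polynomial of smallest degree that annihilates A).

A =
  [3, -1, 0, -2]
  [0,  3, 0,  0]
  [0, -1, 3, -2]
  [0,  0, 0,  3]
x^2 - 6*x + 9

The characteristic polynomial is χ_A(x) = (x - 3)^4, so the eigenvalues are known. The minimal polynomial is
  m_A(x) = Π_λ (x − λ)^{k_λ}
where k_λ is the size of the *largest* Jordan block for λ (equivalently, the smallest k with (A − λI)^k v = 0 for every generalised eigenvector v of λ).

  λ = 3: largest Jordan block has size 2, contributing (x − 3)^2

So m_A(x) = (x - 3)^2 = x^2 - 6*x + 9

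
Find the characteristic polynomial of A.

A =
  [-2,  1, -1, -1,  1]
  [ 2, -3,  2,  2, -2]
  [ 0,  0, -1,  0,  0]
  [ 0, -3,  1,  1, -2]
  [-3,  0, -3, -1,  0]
x^5 + 5*x^4 + 10*x^3 + 10*x^2 + 5*x + 1

Expanding det(x·I − A) (e.g. by cofactor expansion or by noting that A is similar to its Jordan form J, which has the same characteristic polynomial as A) gives
  χ_A(x) = x^5 + 5*x^4 + 10*x^3 + 10*x^2 + 5*x + 1
which factors as (x + 1)^5. The eigenvalues (with algebraic multiplicities) are λ = -1 with multiplicity 5.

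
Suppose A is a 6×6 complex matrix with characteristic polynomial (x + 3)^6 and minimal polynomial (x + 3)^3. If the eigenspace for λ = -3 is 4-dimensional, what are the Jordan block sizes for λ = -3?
Block sizes for λ = -3: [3, 1, 1, 1]

Step 1 — from the characteristic polynomial, algebraic multiplicity of λ = -3 is 6. From dim ker(A − (-3)·I) = 4, there are exactly 4 Jordan blocks for λ = -3.
Step 2 — from the minimal polynomial, the factor (x + 3)^3 tells us the largest block for λ = -3 has size 3.
Step 3 — with total size 6, 4 blocks, and largest block 3, the block sizes (in nonincreasing order) are [3, 1, 1, 1].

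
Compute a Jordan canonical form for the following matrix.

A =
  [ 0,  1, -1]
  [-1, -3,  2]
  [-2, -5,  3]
J_3(0)

The characteristic polynomial is
  det(x·I − A) = x^3

Eigenvalues and multiplicities (the geometric multiplicity of λ is n − rank(A − λI), which equals the number of Jordan blocks for λ):
  λ = 0: algebraic multiplicity = 3, geometric multiplicity = 1

Determining the block sizes for each eigenvalue:
  λ = 0: one block (gm = 1), so the single block has size am = 3 → block sizes [3]

Assembling the blocks gives a Jordan form
J =
  [0, 1, 0]
  [0, 0, 1]
  [0, 0, 0]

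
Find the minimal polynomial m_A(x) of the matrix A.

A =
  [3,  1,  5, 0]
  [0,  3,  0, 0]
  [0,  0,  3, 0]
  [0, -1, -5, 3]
x^2 - 6*x + 9

The characteristic polynomial is χ_A(x) = (x - 3)^4, so the eigenvalues are known. The minimal polynomial is
  m_A(x) = Π_λ (x − λ)^{k_λ}
where k_λ is the size of the *largest* Jordan block for λ (equivalently, the smallest k with (A − λI)^k v = 0 for every generalised eigenvector v of λ).

  λ = 3: largest Jordan block has size 2, contributing (x − 3)^2

So m_A(x) = (x - 3)^2 = x^2 - 6*x + 9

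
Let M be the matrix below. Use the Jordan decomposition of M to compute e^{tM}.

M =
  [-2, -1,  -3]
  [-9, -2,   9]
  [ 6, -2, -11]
e^{tM} =
  [3*t*exp(-5*t) + exp(-5*t), -t*exp(-5*t), -3*t*exp(-5*t)]
  [-9*t*exp(-5*t), 3*t*exp(-5*t) + exp(-5*t), 9*t*exp(-5*t)]
  [6*t*exp(-5*t), -2*t*exp(-5*t), -6*t*exp(-5*t) + exp(-5*t)]

Strategy: write M = P · J · P⁻¹ where J is a Jordan canonical form, so e^{tM} = P · e^{tJ} · P⁻¹, and e^{tJ} can be computed block-by-block.

M has Jordan form
J =
  [-5,  1,  0]
  [ 0, -5,  0]
  [ 0,  0, -5]
(up to reordering of blocks).

Per-block formulas:
  For a 1×1 block at λ = -5: exp(t · [-5]) = [e^(-5t)].
  For a 2×2 Jordan block J_2(-5): exp(t · J_2(-5)) = e^(-5t)·(I + t·N), where N is the 2×2 nilpotent shift.

After assembling e^{tJ} and conjugating by P, we get:

e^{tM} =
  [3*t*exp(-5*t) + exp(-5*t), -t*exp(-5*t), -3*t*exp(-5*t)]
  [-9*t*exp(-5*t), 3*t*exp(-5*t) + exp(-5*t), 9*t*exp(-5*t)]
  [6*t*exp(-5*t), -2*t*exp(-5*t), -6*t*exp(-5*t) + exp(-5*t)]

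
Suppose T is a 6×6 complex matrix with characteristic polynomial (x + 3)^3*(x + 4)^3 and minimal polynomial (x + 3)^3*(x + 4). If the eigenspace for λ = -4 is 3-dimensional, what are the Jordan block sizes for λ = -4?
Block sizes for λ = -4: [1, 1, 1]

Step 1 — from the characteristic polynomial, algebraic multiplicity of λ = -4 is 3. From dim ker(T − (-4)·I) = 3, there are exactly 3 Jordan blocks for λ = -4.
Step 2 — from the minimal polynomial, the factor (x + 4) tells us the largest block for λ = -4 has size 1.
Step 3 — with total size 3, 3 blocks, and largest block 1, the block sizes (in nonincreasing order) are [1, 1, 1].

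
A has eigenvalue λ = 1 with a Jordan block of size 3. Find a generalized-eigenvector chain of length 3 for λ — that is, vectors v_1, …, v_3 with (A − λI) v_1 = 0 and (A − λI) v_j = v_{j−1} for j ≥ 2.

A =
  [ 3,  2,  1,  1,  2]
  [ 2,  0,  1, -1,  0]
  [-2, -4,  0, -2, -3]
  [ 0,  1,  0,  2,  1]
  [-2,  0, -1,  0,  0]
A Jordan chain for λ = 1 of length 3:
v_1 = (2, 0, -4, 0, 0)ᵀ
v_2 = (2, 2, -2, 0, -2)ᵀ
v_3 = (1, 0, 0, 0, 0)ᵀ

Let N = A − (1)·I. We want v_3 with N^3 v_3 = 0 but N^2 v_3 ≠ 0; then v_{j-1} := N · v_j for j = 3, …, 2.

Pick v_3 = (1, 0, 0, 0, 0)ᵀ.
Then v_2 = N · v_3 = (2, 2, -2, 0, -2)ᵀ.
Then v_1 = N · v_2 = (2, 0, -4, 0, 0)ᵀ.

Sanity check: (A − (1)·I) v_1 = (0, 0, 0, 0, 0)ᵀ = 0. ✓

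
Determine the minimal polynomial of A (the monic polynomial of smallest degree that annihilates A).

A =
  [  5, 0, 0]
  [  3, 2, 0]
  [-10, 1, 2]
x^3 - 9*x^2 + 24*x - 20

The characteristic polynomial is χ_A(x) = (x - 5)*(x - 2)^2, so the eigenvalues are known. The minimal polynomial is
  m_A(x) = Π_λ (x − λ)^{k_λ}
where k_λ is the size of the *largest* Jordan block for λ (equivalently, the smallest k with (A − λI)^k v = 0 for every generalised eigenvector v of λ).

  λ = 2: largest Jordan block has size 2, contributing (x − 2)^2
  λ = 5: largest Jordan block has size 1, contributing (x − 5)

So m_A(x) = (x - 5)*(x - 2)^2 = x^3 - 9*x^2 + 24*x - 20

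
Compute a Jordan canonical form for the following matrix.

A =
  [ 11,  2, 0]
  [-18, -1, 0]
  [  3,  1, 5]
J_2(5) ⊕ J_1(5)

The characteristic polynomial is
  det(x·I − A) = x^3 - 15*x^2 + 75*x - 125 = (x - 5)^3

Eigenvalues and multiplicities (the geometric multiplicity of λ is n − rank(A − λI), which equals the number of Jordan blocks for λ):
  λ = 5: algebraic multiplicity = 3, geometric multiplicity = 2

Determining the block sizes for each eigenvalue:
  λ = 5: 2 blocks summing to 3 forces exactly one block of size 2 and the rest size 1 → block sizes [2, 1]

Assembling the blocks gives a Jordan form
J =
  [5, 1, 0]
  [0, 5, 0]
  [0, 0, 5]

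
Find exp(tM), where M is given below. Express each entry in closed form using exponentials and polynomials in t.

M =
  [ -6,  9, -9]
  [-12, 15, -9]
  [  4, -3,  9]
e^{tM} =
  [-12*t*exp(6*t) + exp(6*t), 9*t*exp(6*t), -9*t*exp(6*t)]
  [-12*t*exp(6*t), 9*t*exp(6*t) + exp(6*t), -9*t*exp(6*t)]
  [4*t*exp(6*t), -3*t*exp(6*t), 3*t*exp(6*t) + exp(6*t)]

Strategy: write M = P · J · P⁻¹ where J is a Jordan canonical form, so e^{tM} = P · e^{tJ} · P⁻¹, and e^{tJ} can be computed block-by-block.

M has Jordan form
J =
  [6, 1, 0]
  [0, 6, 0]
  [0, 0, 6]
(up to reordering of blocks).

Per-block formulas:
  For a 2×2 Jordan block J_2(6): exp(t · J_2(6)) = e^(6t)·(I + t·N), where N is the 2×2 nilpotent shift.
  For a 1×1 block at λ = 6: exp(t · [6]) = [e^(6t)].

After assembling e^{tJ} and conjugating by P, we get:

e^{tM} =
  [-12*t*exp(6*t) + exp(6*t), 9*t*exp(6*t), -9*t*exp(6*t)]
  [-12*t*exp(6*t), 9*t*exp(6*t) + exp(6*t), -9*t*exp(6*t)]
  [4*t*exp(6*t), -3*t*exp(6*t), 3*t*exp(6*t) + exp(6*t)]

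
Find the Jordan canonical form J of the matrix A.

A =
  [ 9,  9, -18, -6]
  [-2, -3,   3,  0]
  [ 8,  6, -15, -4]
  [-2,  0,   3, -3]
J_3(-3) ⊕ J_1(-3)

The characteristic polynomial is
  det(x·I − A) = x^4 + 12*x^3 + 54*x^2 + 108*x + 81 = (x + 3)^4

Eigenvalues and multiplicities (the geometric multiplicity of λ is n − rank(A − λI), which equals the number of Jordan blocks for λ):
  λ = -3: algebraic multiplicity = 4, geometric multiplicity = 2

Determining the block sizes for each eigenvalue:
  λ = -3: with am = 4 and gm = 2, the partition is not yet determined (e.g. several partitions of 4 into 2 parts exist). Let N = A − (-3)·I. Computing rank(N^1) = 2, rank(N^2) = 1, rank(N^3) = 0; the number of blocks of size ≥ j is rank(N^{j−1}) − rank(N^j), giving [2, 1, 1]. So we have 1 block(s) of size 3, 1 block(s) of size 1 → block sizes [3, 1]

Assembling the blocks gives a Jordan form
J =
  [-3,  1,  0,  0]
  [ 0, -3,  1,  0]
  [ 0,  0, -3,  0]
  [ 0,  0,  0, -3]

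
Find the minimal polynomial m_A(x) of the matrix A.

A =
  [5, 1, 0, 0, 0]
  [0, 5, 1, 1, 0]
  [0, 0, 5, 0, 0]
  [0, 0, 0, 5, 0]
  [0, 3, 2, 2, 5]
x^3 - 15*x^2 + 75*x - 125

The characteristic polynomial is χ_A(x) = (x - 5)^5, so the eigenvalues are known. The minimal polynomial is
  m_A(x) = Π_λ (x − λ)^{k_λ}
where k_λ is the size of the *largest* Jordan block for λ (equivalently, the smallest k with (A − λI)^k v = 0 for every generalised eigenvector v of λ).

  λ = 5: largest Jordan block has size 3, contributing (x − 5)^3

So m_A(x) = (x - 5)^3 = x^3 - 15*x^2 + 75*x - 125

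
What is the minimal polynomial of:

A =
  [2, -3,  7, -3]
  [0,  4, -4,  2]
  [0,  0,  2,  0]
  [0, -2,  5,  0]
x^3 - 6*x^2 + 12*x - 8

The characteristic polynomial is χ_A(x) = (x - 2)^4, so the eigenvalues are known. The minimal polynomial is
  m_A(x) = Π_λ (x − λ)^{k_λ}
where k_λ is the size of the *largest* Jordan block for λ (equivalently, the smallest k with (A − λI)^k v = 0 for every generalised eigenvector v of λ).

  λ = 2: largest Jordan block has size 3, contributing (x − 2)^3

So m_A(x) = (x - 2)^3 = x^3 - 6*x^2 + 12*x - 8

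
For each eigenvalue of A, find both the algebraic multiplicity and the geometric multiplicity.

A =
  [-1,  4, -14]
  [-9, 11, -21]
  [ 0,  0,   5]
λ = 5: alg = 3, geom = 2

Step 1 — factor the characteristic polynomial to read off the algebraic multiplicities:
  χ_A(x) = (x - 5)^3

Step 2 — compute geometric multiplicities via the rank-nullity identity g(λ) = n − rank(A − λI):
  rank(A − (5)·I) = 1, so dim ker(A − (5)·I) = n − 1 = 2

Summary:
  λ = 5: algebraic multiplicity = 3, geometric multiplicity = 2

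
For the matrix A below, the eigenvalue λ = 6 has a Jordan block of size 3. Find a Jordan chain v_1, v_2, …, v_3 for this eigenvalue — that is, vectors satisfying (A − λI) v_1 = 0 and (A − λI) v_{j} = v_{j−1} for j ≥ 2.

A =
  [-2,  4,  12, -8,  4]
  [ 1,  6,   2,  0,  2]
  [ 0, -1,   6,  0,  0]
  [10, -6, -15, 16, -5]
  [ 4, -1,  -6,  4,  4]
A Jordan chain for λ = 6 of length 3:
v_1 = (4, 0, -1, -6, -1)ᵀ
v_2 = (-8, 1, 0, 10, 4)ᵀ
v_3 = (1, 0, 0, 0, 0)ᵀ

Let N = A − (6)·I. We want v_3 with N^3 v_3 = 0 but N^2 v_3 ≠ 0; then v_{j-1} := N · v_j for j = 3, …, 2.

Pick v_3 = (1, 0, 0, 0, 0)ᵀ.
Then v_2 = N · v_3 = (-8, 1, 0, 10, 4)ᵀ.
Then v_1 = N · v_2 = (4, 0, -1, -6, -1)ᵀ.

Sanity check: (A − (6)·I) v_1 = (0, 0, 0, 0, 0)ᵀ = 0. ✓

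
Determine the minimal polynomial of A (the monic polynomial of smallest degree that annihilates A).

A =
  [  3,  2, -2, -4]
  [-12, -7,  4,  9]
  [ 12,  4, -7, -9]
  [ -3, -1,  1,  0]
x^3 + 8*x^2 + 21*x + 18

The characteristic polynomial is χ_A(x) = (x + 2)*(x + 3)^3, so the eigenvalues are known. The minimal polynomial is
  m_A(x) = Π_λ (x − λ)^{k_λ}
where k_λ is the size of the *largest* Jordan block for λ (equivalently, the smallest k with (A − λI)^k v = 0 for every generalised eigenvector v of λ).

  λ = -3: largest Jordan block has size 2, contributing (x + 3)^2
  λ = -2: largest Jordan block has size 1, contributing (x + 2)

So m_A(x) = (x + 2)*(x + 3)^2 = x^3 + 8*x^2 + 21*x + 18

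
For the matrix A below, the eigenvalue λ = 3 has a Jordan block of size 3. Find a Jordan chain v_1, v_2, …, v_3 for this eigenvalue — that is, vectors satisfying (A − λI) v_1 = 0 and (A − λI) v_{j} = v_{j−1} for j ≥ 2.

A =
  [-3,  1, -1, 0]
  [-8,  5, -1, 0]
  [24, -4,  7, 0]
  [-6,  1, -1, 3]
A Jordan chain for λ = 3 of length 3:
v_1 = (4, 8, -16, 4)ᵀ
v_2 = (-6, -8, 24, -6)ᵀ
v_3 = (1, 0, 0, 0)ᵀ

Let N = A − (3)·I. We want v_3 with N^3 v_3 = 0 but N^2 v_3 ≠ 0; then v_{j-1} := N · v_j for j = 3, …, 2.

Pick v_3 = (1, 0, 0, 0)ᵀ.
Then v_2 = N · v_3 = (-6, -8, 24, -6)ᵀ.
Then v_1 = N · v_2 = (4, 8, -16, 4)ᵀ.

Sanity check: (A − (3)·I) v_1 = (0, 0, 0, 0)ᵀ = 0. ✓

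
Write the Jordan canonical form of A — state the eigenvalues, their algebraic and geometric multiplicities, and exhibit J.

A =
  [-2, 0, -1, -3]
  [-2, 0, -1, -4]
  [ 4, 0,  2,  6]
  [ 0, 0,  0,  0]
J_2(0) ⊕ J_2(0)

The characteristic polynomial is
  det(x·I − A) = x^4

Eigenvalues and multiplicities (the geometric multiplicity of λ is n − rank(A − λI), which equals the number of Jordan blocks for λ):
  λ = 0: algebraic multiplicity = 4, geometric multiplicity = 2

Determining the block sizes for each eigenvalue:
  λ = 0: with am = 4 and gm = 2, the partition is not yet determined (e.g. several partitions of 4 into 2 parts exist). Let N = A − (0)·I. Computing rank(N^1) = 2, rank(N^2) = 0; the number of blocks of size ≥ j is rank(N^{j−1}) − rank(N^j), giving [2, 2]. So we have 2 block(s) of size 2 → block sizes [2, 2]

Assembling the blocks gives a Jordan form
J =
  [0, 1, 0, 0]
  [0, 0, 0, 0]
  [0, 0, 0, 1]
  [0, 0, 0, 0]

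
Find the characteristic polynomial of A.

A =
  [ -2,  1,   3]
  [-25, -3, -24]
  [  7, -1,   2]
x^3 + 3*x^2 - 24*x - 80

Expanding det(x·I − A) (e.g. by cofactor expansion or by noting that A is similar to its Jordan form J, which has the same characteristic polynomial as A) gives
  χ_A(x) = x^3 + 3*x^2 - 24*x - 80
which factors as (x - 5)*(x + 4)^2. The eigenvalues (with algebraic multiplicities) are λ = -4 with multiplicity 2, λ = 5 with multiplicity 1.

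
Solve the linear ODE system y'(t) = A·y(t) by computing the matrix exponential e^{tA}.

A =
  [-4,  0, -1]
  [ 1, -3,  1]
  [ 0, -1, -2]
e^{tA} =
  [t^2*exp(-3*t)/2 - t*exp(-3*t) + exp(-3*t), t^2*exp(-3*t)/2, -t*exp(-3*t)]
  [-t^2*exp(-3*t)/2 + t*exp(-3*t), -t^2*exp(-3*t)/2 + exp(-3*t), t*exp(-3*t)]
  [-t^2*exp(-3*t)/2, -t^2*exp(-3*t)/2 - t*exp(-3*t), t*exp(-3*t) + exp(-3*t)]

Strategy: write A = P · J · P⁻¹ where J is a Jordan canonical form, so e^{tA} = P · e^{tJ} · P⁻¹, and e^{tJ} can be computed block-by-block.

A has Jordan form
J =
  [-3,  1,  0]
  [ 0, -3,  1]
  [ 0,  0, -3]
(up to reordering of blocks).

Per-block formulas:
  For a 3×3 Jordan block J_3(-3): exp(t · J_3(-3)) = e^(-3t)·(I + t·N + (t^2/2)·N^2), where N is the 3×3 nilpotent shift.

After assembling e^{tJ} and conjugating by P, we get:

e^{tA} =
  [t^2*exp(-3*t)/2 - t*exp(-3*t) + exp(-3*t), t^2*exp(-3*t)/2, -t*exp(-3*t)]
  [-t^2*exp(-3*t)/2 + t*exp(-3*t), -t^2*exp(-3*t)/2 + exp(-3*t), t*exp(-3*t)]
  [-t^2*exp(-3*t)/2, -t^2*exp(-3*t)/2 - t*exp(-3*t), t*exp(-3*t) + exp(-3*t)]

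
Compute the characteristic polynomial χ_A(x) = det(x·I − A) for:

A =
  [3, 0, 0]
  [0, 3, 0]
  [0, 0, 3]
x^3 - 9*x^2 + 27*x - 27

Expanding det(x·I − A) (e.g. by cofactor expansion or by noting that A is similar to its Jordan form J, which has the same characteristic polynomial as A) gives
  χ_A(x) = x^3 - 9*x^2 + 27*x - 27
which factors as (x - 3)^3. The eigenvalues (with algebraic multiplicities) are λ = 3 with multiplicity 3.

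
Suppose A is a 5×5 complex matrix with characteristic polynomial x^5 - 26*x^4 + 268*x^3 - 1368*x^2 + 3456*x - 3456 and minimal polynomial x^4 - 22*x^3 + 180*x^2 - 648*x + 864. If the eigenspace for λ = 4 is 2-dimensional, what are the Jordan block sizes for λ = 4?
Block sizes for λ = 4: [1, 1]

Step 1 — from the characteristic polynomial, algebraic multiplicity of λ = 4 is 2. From dim ker(A − (4)·I) = 2, there are exactly 2 Jordan blocks for λ = 4.
Step 2 — from the minimal polynomial, the factor (x − 4) tells us the largest block for λ = 4 has size 1.
Step 3 — with total size 2, 2 blocks, and largest block 1, the block sizes (in nonincreasing order) are [1, 1].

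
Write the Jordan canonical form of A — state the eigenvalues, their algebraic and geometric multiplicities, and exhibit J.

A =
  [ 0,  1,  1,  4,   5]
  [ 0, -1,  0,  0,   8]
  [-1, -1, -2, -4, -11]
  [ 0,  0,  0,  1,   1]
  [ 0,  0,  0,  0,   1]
J_2(-1) ⊕ J_1(-1) ⊕ J_2(1)

The characteristic polynomial is
  det(x·I − A) = x^5 + x^4 - 2*x^3 - 2*x^2 + x + 1 = (x - 1)^2*(x + 1)^3

Eigenvalues and multiplicities (the geometric multiplicity of λ is n − rank(A − λI), which equals the number of Jordan blocks for λ):
  λ = -1: algebraic multiplicity = 3, geometric multiplicity = 2
  λ = 1: algebraic multiplicity = 2, geometric multiplicity = 1

Determining the block sizes for each eigenvalue:
  λ = -1: 2 blocks summing to 3 forces exactly one block of size 2 and the rest size 1 → block sizes [2, 1]
  λ = 1: one block (gm = 1), so the single block has size am = 2 → block sizes [2]

Assembling the blocks gives a Jordan form
J =
  [-1,  1,  0, 0, 0]
  [ 0, -1,  0, 0, 0]
  [ 0,  0, -1, 0, 0]
  [ 0,  0,  0, 1, 1]
  [ 0,  0,  0, 0, 1]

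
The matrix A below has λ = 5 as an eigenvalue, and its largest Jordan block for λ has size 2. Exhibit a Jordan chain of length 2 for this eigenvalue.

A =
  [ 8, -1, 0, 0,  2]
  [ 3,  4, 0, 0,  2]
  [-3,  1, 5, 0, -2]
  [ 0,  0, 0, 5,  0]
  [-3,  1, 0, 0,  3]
A Jordan chain for λ = 5 of length 2:
v_1 = (3, 3, -3, 0, -3)ᵀ
v_2 = (1, 0, 0, 0, 0)ᵀ

Let N = A − (5)·I. We want v_2 with N^2 v_2 = 0 but N^1 v_2 ≠ 0; then v_{j-1} := N · v_j for j = 2, …, 2.

Pick v_2 = (1, 0, 0, 0, 0)ᵀ.
Then v_1 = N · v_2 = (3, 3, -3, 0, -3)ᵀ.

Sanity check: (A − (5)·I) v_1 = (0, 0, 0, 0, 0)ᵀ = 0. ✓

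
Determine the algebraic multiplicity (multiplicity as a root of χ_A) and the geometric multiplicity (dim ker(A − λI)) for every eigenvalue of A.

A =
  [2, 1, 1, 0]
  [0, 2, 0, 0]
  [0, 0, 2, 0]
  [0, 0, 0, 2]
λ = 2: alg = 4, geom = 3

Step 1 — factor the characteristic polynomial to read off the algebraic multiplicities:
  χ_A(x) = (x - 2)^4

Step 2 — compute geometric multiplicities via the rank-nullity identity g(λ) = n − rank(A − λI):
  rank(A − (2)·I) = 1, so dim ker(A − (2)·I) = n − 1 = 3

Summary:
  λ = 2: algebraic multiplicity = 4, geometric multiplicity = 3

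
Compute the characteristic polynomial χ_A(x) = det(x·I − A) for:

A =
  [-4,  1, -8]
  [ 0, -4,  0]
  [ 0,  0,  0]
x^3 + 8*x^2 + 16*x

Expanding det(x·I − A) (e.g. by cofactor expansion or by noting that A is similar to its Jordan form J, which has the same characteristic polynomial as A) gives
  χ_A(x) = x^3 + 8*x^2 + 16*x
which factors as x*(x + 4)^2. The eigenvalues (with algebraic multiplicities) are λ = -4 with multiplicity 2, λ = 0 with multiplicity 1.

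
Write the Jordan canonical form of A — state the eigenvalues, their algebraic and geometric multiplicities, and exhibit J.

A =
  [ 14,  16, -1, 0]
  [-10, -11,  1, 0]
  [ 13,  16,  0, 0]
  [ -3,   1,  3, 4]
J_3(1) ⊕ J_1(4)

The characteristic polynomial is
  det(x·I − A) = x^4 - 7*x^3 + 15*x^2 - 13*x + 4 = (x - 4)*(x - 1)^3

Eigenvalues and multiplicities (the geometric multiplicity of λ is n − rank(A − λI), which equals the number of Jordan blocks for λ):
  λ = 1: algebraic multiplicity = 3, geometric multiplicity = 1
  λ = 4: algebraic multiplicity = 1, geometric multiplicity = 1

Determining the block sizes for each eigenvalue:
  λ = 1: one block (gm = 1), so the single block has size am = 3 → block sizes [3]
  λ = 4: one block (gm = 1), so the single block has size am = 1 → block sizes [1]

Assembling the blocks gives a Jordan form
J =
  [1, 1, 0, 0]
  [0, 1, 1, 0]
  [0, 0, 1, 0]
  [0, 0, 0, 4]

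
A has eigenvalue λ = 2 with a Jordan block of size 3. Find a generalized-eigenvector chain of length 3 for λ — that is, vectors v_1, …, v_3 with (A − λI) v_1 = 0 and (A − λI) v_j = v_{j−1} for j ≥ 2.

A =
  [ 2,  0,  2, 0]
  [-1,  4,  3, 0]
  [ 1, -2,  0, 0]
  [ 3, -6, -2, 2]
A Jordan chain for λ = 2 of length 3:
v_1 = (2, 1, 0, 4)ᵀ
v_2 = (0, -1, 1, 3)ᵀ
v_3 = (1, 0, 0, 0)ᵀ

Let N = A − (2)·I. We want v_3 with N^3 v_3 = 0 but N^2 v_3 ≠ 0; then v_{j-1} := N · v_j for j = 3, …, 2.

Pick v_3 = (1, 0, 0, 0)ᵀ.
Then v_2 = N · v_3 = (0, -1, 1, 3)ᵀ.
Then v_1 = N · v_2 = (2, 1, 0, 4)ᵀ.

Sanity check: (A − (2)·I) v_1 = (0, 0, 0, 0)ᵀ = 0. ✓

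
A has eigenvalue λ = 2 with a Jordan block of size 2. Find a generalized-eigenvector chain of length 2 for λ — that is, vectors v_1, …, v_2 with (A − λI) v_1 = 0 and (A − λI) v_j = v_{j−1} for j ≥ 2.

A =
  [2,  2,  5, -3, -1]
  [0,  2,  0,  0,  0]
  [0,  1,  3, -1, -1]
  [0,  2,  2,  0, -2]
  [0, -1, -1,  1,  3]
A Jordan chain for λ = 2 of length 2:
v_1 = (2, 0, 1, 2, -1)ᵀ
v_2 = (0, 1, 0, 0, 0)ᵀ

Let N = A − (2)·I. We want v_2 with N^2 v_2 = 0 but N^1 v_2 ≠ 0; then v_{j-1} := N · v_j for j = 2, …, 2.

Pick v_2 = (0, 1, 0, 0, 0)ᵀ.
Then v_1 = N · v_2 = (2, 0, 1, 2, -1)ᵀ.

Sanity check: (A − (2)·I) v_1 = (0, 0, 0, 0, 0)ᵀ = 0. ✓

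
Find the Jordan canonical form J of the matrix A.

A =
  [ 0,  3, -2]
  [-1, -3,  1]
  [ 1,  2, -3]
J_3(-2)

The characteristic polynomial is
  det(x·I − A) = x^3 + 6*x^2 + 12*x + 8 = (x + 2)^3

Eigenvalues and multiplicities (the geometric multiplicity of λ is n − rank(A − λI), which equals the number of Jordan blocks for λ):
  λ = -2: algebraic multiplicity = 3, geometric multiplicity = 1

Determining the block sizes for each eigenvalue:
  λ = -2: one block (gm = 1), so the single block has size am = 3 → block sizes [3]

Assembling the blocks gives a Jordan form
J =
  [-2,  1,  0]
  [ 0, -2,  1]
  [ 0,  0, -2]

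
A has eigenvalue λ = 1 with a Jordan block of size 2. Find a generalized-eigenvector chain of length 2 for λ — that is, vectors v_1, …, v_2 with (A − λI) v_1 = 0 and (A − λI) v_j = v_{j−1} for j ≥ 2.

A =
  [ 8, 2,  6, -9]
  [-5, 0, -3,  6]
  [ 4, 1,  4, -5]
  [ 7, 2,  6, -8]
A Jordan chain for λ = 1 of length 2:
v_1 = (7, -5, 4, 7)ᵀ
v_2 = (1, 0, 0, 0)ᵀ

Let N = A − (1)·I. We want v_2 with N^2 v_2 = 0 but N^1 v_2 ≠ 0; then v_{j-1} := N · v_j for j = 2, …, 2.

Pick v_2 = (1, 0, 0, 0)ᵀ.
Then v_1 = N · v_2 = (7, -5, 4, 7)ᵀ.

Sanity check: (A − (1)·I) v_1 = (0, 0, 0, 0)ᵀ = 0. ✓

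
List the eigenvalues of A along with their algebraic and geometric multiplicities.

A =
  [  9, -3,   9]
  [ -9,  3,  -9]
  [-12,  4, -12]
λ = 0: alg = 3, geom = 2

Step 1 — factor the characteristic polynomial to read off the algebraic multiplicities:
  χ_A(x) = x^3

Step 2 — compute geometric multiplicities via the rank-nullity identity g(λ) = n − rank(A − λI):
  rank(A − (0)·I) = 1, so dim ker(A − (0)·I) = n − 1 = 2

Summary:
  λ = 0: algebraic multiplicity = 3, geometric multiplicity = 2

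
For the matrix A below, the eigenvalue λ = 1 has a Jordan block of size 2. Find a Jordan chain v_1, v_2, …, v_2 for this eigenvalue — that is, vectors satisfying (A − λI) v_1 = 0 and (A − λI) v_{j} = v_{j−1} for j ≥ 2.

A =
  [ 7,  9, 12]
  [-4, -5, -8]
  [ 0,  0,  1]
A Jordan chain for λ = 1 of length 2:
v_1 = (6, -4, 0)ᵀ
v_2 = (1, 0, 0)ᵀ

Let N = A − (1)·I. We want v_2 with N^2 v_2 = 0 but N^1 v_2 ≠ 0; then v_{j-1} := N · v_j for j = 2, …, 2.

Pick v_2 = (1, 0, 0)ᵀ.
Then v_1 = N · v_2 = (6, -4, 0)ᵀ.

Sanity check: (A − (1)·I) v_1 = (0, 0, 0)ᵀ = 0. ✓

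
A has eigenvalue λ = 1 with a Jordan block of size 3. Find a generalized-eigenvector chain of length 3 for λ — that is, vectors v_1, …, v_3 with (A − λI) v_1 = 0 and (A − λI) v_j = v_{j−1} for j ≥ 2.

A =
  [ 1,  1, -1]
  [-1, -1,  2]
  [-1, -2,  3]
A Jordan chain for λ = 1 of length 3:
v_1 = (0, -1, -1)ᵀ
v_2 = (1, -2, -2)ᵀ
v_3 = (0, 1, 0)ᵀ

Let N = A − (1)·I. We want v_3 with N^3 v_3 = 0 but N^2 v_3 ≠ 0; then v_{j-1} := N · v_j for j = 3, …, 2.

Pick v_3 = (0, 1, 0)ᵀ.
Then v_2 = N · v_3 = (1, -2, -2)ᵀ.
Then v_1 = N · v_2 = (0, -1, -1)ᵀ.

Sanity check: (A − (1)·I) v_1 = (0, 0, 0)ᵀ = 0. ✓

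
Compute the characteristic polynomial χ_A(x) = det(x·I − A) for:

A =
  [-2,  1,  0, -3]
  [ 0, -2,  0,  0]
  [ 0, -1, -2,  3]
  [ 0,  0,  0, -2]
x^4 + 8*x^3 + 24*x^2 + 32*x + 16

Expanding det(x·I − A) (e.g. by cofactor expansion or by noting that A is similar to its Jordan form J, which has the same characteristic polynomial as A) gives
  χ_A(x) = x^4 + 8*x^3 + 24*x^2 + 32*x + 16
which factors as (x + 2)^4. The eigenvalues (with algebraic multiplicities) are λ = -2 with multiplicity 4.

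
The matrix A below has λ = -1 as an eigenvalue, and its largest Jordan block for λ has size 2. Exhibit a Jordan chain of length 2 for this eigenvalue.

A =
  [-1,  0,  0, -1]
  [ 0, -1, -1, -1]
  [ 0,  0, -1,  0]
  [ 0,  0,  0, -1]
A Jordan chain for λ = -1 of length 2:
v_1 = (0, -1, 0, 0)ᵀ
v_2 = (0, 0, 1, 0)ᵀ

Let N = A − (-1)·I. We want v_2 with N^2 v_2 = 0 but N^1 v_2 ≠ 0; then v_{j-1} := N · v_j for j = 2, …, 2.

Pick v_2 = (0, 0, 1, 0)ᵀ.
Then v_1 = N · v_2 = (0, -1, 0, 0)ᵀ.

Sanity check: (A − (-1)·I) v_1 = (0, 0, 0, 0)ᵀ = 0. ✓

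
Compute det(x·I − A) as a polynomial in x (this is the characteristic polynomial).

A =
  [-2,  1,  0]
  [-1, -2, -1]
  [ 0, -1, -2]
x^3 + 6*x^2 + 12*x + 8

Expanding det(x·I − A) (e.g. by cofactor expansion or by noting that A is similar to its Jordan form J, which has the same characteristic polynomial as A) gives
  χ_A(x) = x^3 + 6*x^2 + 12*x + 8
which factors as (x + 2)^3. The eigenvalues (with algebraic multiplicities) are λ = -2 with multiplicity 3.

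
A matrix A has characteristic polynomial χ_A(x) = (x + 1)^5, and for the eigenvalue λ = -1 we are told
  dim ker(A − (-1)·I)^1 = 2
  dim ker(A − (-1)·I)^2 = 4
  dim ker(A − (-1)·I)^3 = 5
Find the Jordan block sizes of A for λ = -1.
Block sizes for λ = -1: [3, 2]

From the dimensions of kernels of powers, the number of Jordan blocks of size at least j is d_j − d_{j−1} where d_j = dim ker(N^j) (with d_0 = 0). Computing the differences gives [2, 2, 1].
The number of blocks of size exactly k is (#blocks of size ≥ k) − (#blocks of size ≥ k + 1), so the partition is: 1 block(s) of size 2, 1 block(s) of size 3.
In nonincreasing order the block sizes are [3, 2].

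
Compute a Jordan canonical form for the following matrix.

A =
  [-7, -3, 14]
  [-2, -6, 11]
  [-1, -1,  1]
J_3(-4)

The characteristic polynomial is
  det(x·I − A) = x^3 + 12*x^2 + 48*x + 64 = (x + 4)^3

Eigenvalues and multiplicities (the geometric multiplicity of λ is n − rank(A − λI), which equals the number of Jordan blocks for λ):
  λ = -4: algebraic multiplicity = 3, geometric multiplicity = 1

Determining the block sizes for each eigenvalue:
  λ = -4: one block (gm = 1), so the single block has size am = 3 → block sizes [3]

Assembling the blocks gives a Jordan form
J =
  [-4,  1,  0]
  [ 0, -4,  1]
  [ 0,  0, -4]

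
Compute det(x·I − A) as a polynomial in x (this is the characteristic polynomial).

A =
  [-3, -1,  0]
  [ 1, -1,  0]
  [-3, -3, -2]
x^3 + 6*x^2 + 12*x + 8

Expanding det(x·I − A) (e.g. by cofactor expansion or by noting that A is similar to its Jordan form J, which has the same characteristic polynomial as A) gives
  χ_A(x) = x^3 + 6*x^2 + 12*x + 8
which factors as (x + 2)^3. The eigenvalues (with algebraic multiplicities) are λ = -2 with multiplicity 3.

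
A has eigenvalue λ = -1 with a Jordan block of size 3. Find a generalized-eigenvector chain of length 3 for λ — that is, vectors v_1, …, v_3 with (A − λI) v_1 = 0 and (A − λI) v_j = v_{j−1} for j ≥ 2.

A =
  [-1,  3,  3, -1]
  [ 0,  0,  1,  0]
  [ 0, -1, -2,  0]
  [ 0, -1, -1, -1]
A Jordan chain for λ = -1 of length 3:
v_1 = (1, 0, 0, 0)ᵀ
v_2 = (3, 1, -1, -1)ᵀ
v_3 = (0, 1, 0, 0)ᵀ

Let N = A − (-1)·I. We want v_3 with N^3 v_3 = 0 but N^2 v_3 ≠ 0; then v_{j-1} := N · v_j for j = 3, …, 2.

Pick v_3 = (0, 1, 0, 0)ᵀ.
Then v_2 = N · v_3 = (3, 1, -1, -1)ᵀ.
Then v_1 = N · v_2 = (1, 0, 0, 0)ᵀ.

Sanity check: (A − (-1)·I) v_1 = (0, 0, 0, 0)ᵀ = 0. ✓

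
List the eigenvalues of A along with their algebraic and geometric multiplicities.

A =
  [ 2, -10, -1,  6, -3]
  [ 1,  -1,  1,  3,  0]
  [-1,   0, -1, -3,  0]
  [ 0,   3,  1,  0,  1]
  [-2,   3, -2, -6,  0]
λ = 0: alg = 5, geom = 2

Step 1 — factor the characteristic polynomial to read off the algebraic multiplicities:
  χ_A(x) = x^5

Step 2 — compute geometric multiplicities via the rank-nullity identity g(λ) = n − rank(A − λI):
  rank(A − (0)·I) = 3, so dim ker(A − (0)·I) = n − 3 = 2

Summary:
  λ = 0: algebraic multiplicity = 5, geometric multiplicity = 2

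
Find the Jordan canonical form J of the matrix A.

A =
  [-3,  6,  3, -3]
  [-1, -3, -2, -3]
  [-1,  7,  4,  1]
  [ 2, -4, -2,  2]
J_3(0) ⊕ J_1(0)

The characteristic polynomial is
  det(x·I − A) = x^4

Eigenvalues and multiplicities (the geometric multiplicity of λ is n − rank(A − λI), which equals the number of Jordan blocks for λ):
  λ = 0: algebraic multiplicity = 4, geometric multiplicity = 2

Determining the block sizes for each eigenvalue:
  λ = 0: with am = 4 and gm = 2, the partition is not yet determined (e.g. several partitions of 4 into 2 parts exist). Let N = A − (0)·I. Computing rank(N^1) = 2, rank(N^2) = 1, rank(N^3) = 0; the number of blocks of size ≥ j is rank(N^{j−1}) − rank(N^j), giving [2, 1, 1]. So we have 1 block(s) of size 3, 1 block(s) of size 1 → block sizes [3, 1]

Assembling the blocks gives a Jordan form
J =
  [0, 1, 0, 0]
  [0, 0, 1, 0]
  [0, 0, 0, 0]
  [0, 0, 0, 0]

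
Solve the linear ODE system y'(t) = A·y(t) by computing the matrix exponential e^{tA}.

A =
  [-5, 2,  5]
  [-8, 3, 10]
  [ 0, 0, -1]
e^{tA} =
  [-4*t*exp(-t) + exp(-t), 2*t*exp(-t), 5*t*exp(-t)]
  [-8*t*exp(-t), 4*t*exp(-t) + exp(-t), 10*t*exp(-t)]
  [0, 0, exp(-t)]

Strategy: write A = P · J · P⁻¹ where J is a Jordan canonical form, so e^{tA} = P · e^{tJ} · P⁻¹, and e^{tJ} can be computed block-by-block.

A has Jordan form
J =
  [-1,  1,  0]
  [ 0, -1,  0]
  [ 0,  0, -1]
(up to reordering of blocks).

Per-block formulas:
  For a 2×2 Jordan block J_2(-1): exp(t · J_2(-1)) = e^(-1t)·(I + t·N), where N is the 2×2 nilpotent shift.
  For a 1×1 block at λ = -1: exp(t · [-1]) = [e^(-1t)].

After assembling e^{tJ} and conjugating by P, we get:

e^{tA} =
  [-4*t*exp(-t) + exp(-t), 2*t*exp(-t), 5*t*exp(-t)]
  [-8*t*exp(-t), 4*t*exp(-t) + exp(-t), 10*t*exp(-t)]
  [0, 0, exp(-t)]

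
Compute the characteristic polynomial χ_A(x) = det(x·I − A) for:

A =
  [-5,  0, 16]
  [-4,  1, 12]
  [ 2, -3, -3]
x^3 + 7*x^2 + 11*x + 5

Expanding det(x·I − A) (e.g. by cofactor expansion or by noting that A is similar to its Jordan form J, which has the same characteristic polynomial as A) gives
  χ_A(x) = x^3 + 7*x^2 + 11*x + 5
which factors as (x + 1)^2*(x + 5). The eigenvalues (with algebraic multiplicities) are λ = -5 with multiplicity 1, λ = -1 with multiplicity 2.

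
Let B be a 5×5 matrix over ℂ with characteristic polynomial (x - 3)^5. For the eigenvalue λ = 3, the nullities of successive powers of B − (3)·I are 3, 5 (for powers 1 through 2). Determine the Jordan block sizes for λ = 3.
Block sizes for λ = 3: [2, 2, 1]

From the dimensions of kernels of powers, the number of Jordan blocks of size at least j is d_j − d_{j−1} where d_j = dim ker(N^j) (with d_0 = 0). Computing the differences gives [3, 2].
The number of blocks of size exactly k is (#blocks of size ≥ k) − (#blocks of size ≥ k + 1), so the partition is: 1 block(s) of size 1, 2 block(s) of size 2.
In nonincreasing order the block sizes are [2, 2, 1].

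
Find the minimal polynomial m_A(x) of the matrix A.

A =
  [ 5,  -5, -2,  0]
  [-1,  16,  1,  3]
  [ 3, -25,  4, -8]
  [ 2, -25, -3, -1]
x^3 - 18*x^2 + 108*x - 216

The characteristic polynomial is χ_A(x) = (x - 6)^4, so the eigenvalues are known. The minimal polynomial is
  m_A(x) = Π_λ (x − λ)^{k_λ}
where k_λ is the size of the *largest* Jordan block for λ (equivalently, the smallest k with (A − λI)^k v = 0 for every generalised eigenvector v of λ).

  λ = 6: largest Jordan block has size 3, contributing (x − 6)^3

So m_A(x) = (x - 6)^3 = x^3 - 18*x^2 + 108*x - 216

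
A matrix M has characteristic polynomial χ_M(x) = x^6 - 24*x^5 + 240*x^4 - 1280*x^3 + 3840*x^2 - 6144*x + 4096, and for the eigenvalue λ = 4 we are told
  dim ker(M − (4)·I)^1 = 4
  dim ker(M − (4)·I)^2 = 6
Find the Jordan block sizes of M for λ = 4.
Block sizes for λ = 4: [2, 2, 1, 1]

From the dimensions of kernels of powers, the number of Jordan blocks of size at least j is d_j − d_{j−1} where d_j = dim ker(N^j) (with d_0 = 0). Computing the differences gives [4, 2].
The number of blocks of size exactly k is (#blocks of size ≥ k) − (#blocks of size ≥ k + 1), so the partition is: 2 block(s) of size 1, 2 block(s) of size 2.
In nonincreasing order the block sizes are [2, 2, 1, 1].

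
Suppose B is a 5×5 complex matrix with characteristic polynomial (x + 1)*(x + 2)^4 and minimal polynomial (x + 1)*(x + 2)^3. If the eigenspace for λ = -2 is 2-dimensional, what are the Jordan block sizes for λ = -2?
Block sizes for λ = -2: [3, 1]

Step 1 — from the characteristic polynomial, algebraic multiplicity of λ = -2 is 4. From dim ker(B − (-2)·I) = 2, there are exactly 2 Jordan blocks for λ = -2.
Step 2 — from the minimal polynomial, the factor (x + 2)^3 tells us the largest block for λ = -2 has size 3.
Step 3 — with total size 4, 2 blocks, and largest block 3, the block sizes (in nonincreasing order) are [3, 1].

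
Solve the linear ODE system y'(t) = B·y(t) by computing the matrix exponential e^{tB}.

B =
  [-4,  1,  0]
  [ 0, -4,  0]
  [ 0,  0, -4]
e^{tB} =
  [exp(-4*t), t*exp(-4*t), 0]
  [0, exp(-4*t), 0]
  [0, 0, exp(-4*t)]

Strategy: write B = P · J · P⁻¹ where J is a Jordan canonical form, so e^{tB} = P · e^{tJ} · P⁻¹, and e^{tJ} can be computed block-by-block.

B has Jordan form
J =
  [-4,  1,  0]
  [ 0, -4,  0]
  [ 0,  0, -4]
(up to reordering of blocks).

Per-block formulas:
  For a 1×1 block at λ = -4: exp(t · [-4]) = [e^(-4t)].
  For a 2×2 Jordan block J_2(-4): exp(t · J_2(-4)) = e^(-4t)·(I + t·N), where N is the 2×2 nilpotent shift.

After assembling e^{tJ} and conjugating by P, we get:

e^{tB} =
  [exp(-4*t), t*exp(-4*t), 0]
  [0, exp(-4*t), 0]
  [0, 0, exp(-4*t)]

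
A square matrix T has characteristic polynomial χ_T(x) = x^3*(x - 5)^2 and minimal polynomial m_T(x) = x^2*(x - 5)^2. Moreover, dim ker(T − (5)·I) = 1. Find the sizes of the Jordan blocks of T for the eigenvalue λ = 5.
Block sizes for λ = 5: [2]

Step 1 — from the characteristic polynomial, algebraic multiplicity of λ = 5 is 2. From dim ker(T − (5)·I) = 1, there are exactly 1 Jordan blocks for λ = 5.
Step 2 — from the minimal polynomial, the factor (x − 5)^2 tells us the largest block for λ = 5 has size 2.
Step 3 — with total size 2, 1 blocks, and largest block 2, the block sizes (in nonincreasing order) are [2].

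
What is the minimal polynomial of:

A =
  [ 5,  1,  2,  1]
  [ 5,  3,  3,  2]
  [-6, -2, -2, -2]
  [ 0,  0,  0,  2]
x^3 - 6*x^2 + 12*x - 8

The characteristic polynomial is χ_A(x) = (x - 2)^4, so the eigenvalues are known. The minimal polynomial is
  m_A(x) = Π_λ (x − λ)^{k_λ}
where k_λ is the size of the *largest* Jordan block for λ (equivalently, the smallest k with (A − λI)^k v = 0 for every generalised eigenvector v of λ).

  λ = 2: largest Jordan block has size 3, contributing (x − 2)^3

So m_A(x) = (x - 2)^3 = x^3 - 6*x^2 + 12*x - 8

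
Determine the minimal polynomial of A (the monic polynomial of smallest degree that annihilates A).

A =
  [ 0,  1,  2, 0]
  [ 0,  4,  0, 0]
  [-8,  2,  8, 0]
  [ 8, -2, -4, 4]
x^2 - 8*x + 16

The characteristic polynomial is χ_A(x) = (x - 4)^4, so the eigenvalues are known. The minimal polynomial is
  m_A(x) = Π_λ (x − λ)^{k_λ}
where k_λ is the size of the *largest* Jordan block for λ (equivalently, the smallest k with (A − λI)^k v = 0 for every generalised eigenvector v of λ).

  λ = 4: largest Jordan block has size 2, contributing (x − 4)^2

So m_A(x) = (x - 4)^2 = x^2 - 8*x + 16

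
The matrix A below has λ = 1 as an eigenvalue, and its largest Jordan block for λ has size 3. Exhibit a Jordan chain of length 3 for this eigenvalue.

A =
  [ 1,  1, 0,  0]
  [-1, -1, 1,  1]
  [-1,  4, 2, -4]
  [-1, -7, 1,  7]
A Jordan chain for λ = 1 of length 3:
v_1 = (-1, 0, -1, 0)ᵀ
v_2 = (0, -1, -1, -1)ᵀ
v_3 = (1, 0, 0, 0)ᵀ

Let N = A − (1)·I. We want v_3 with N^3 v_3 = 0 but N^2 v_3 ≠ 0; then v_{j-1} := N · v_j for j = 3, …, 2.

Pick v_3 = (1, 0, 0, 0)ᵀ.
Then v_2 = N · v_3 = (0, -1, -1, -1)ᵀ.
Then v_1 = N · v_2 = (-1, 0, -1, 0)ᵀ.

Sanity check: (A − (1)·I) v_1 = (0, 0, 0, 0)ᵀ = 0. ✓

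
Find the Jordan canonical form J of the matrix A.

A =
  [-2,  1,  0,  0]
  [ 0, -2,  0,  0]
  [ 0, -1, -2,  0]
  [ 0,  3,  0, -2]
J_2(-2) ⊕ J_1(-2) ⊕ J_1(-2)

The characteristic polynomial is
  det(x·I − A) = x^4 + 8*x^3 + 24*x^2 + 32*x + 16 = (x + 2)^4

Eigenvalues and multiplicities (the geometric multiplicity of λ is n − rank(A − λI), which equals the number of Jordan blocks for λ):
  λ = -2: algebraic multiplicity = 4, geometric multiplicity = 3

Determining the block sizes for each eigenvalue:
  λ = -2: 3 blocks summing to 4 forces exactly one block of size 2 and the rest size 1 → block sizes [2, 1, 1]

Assembling the blocks gives a Jordan form
J =
  [-2,  1,  0,  0]
  [ 0, -2,  0,  0]
  [ 0,  0, -2,  0]
  [ 0,  0,  0, -2]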